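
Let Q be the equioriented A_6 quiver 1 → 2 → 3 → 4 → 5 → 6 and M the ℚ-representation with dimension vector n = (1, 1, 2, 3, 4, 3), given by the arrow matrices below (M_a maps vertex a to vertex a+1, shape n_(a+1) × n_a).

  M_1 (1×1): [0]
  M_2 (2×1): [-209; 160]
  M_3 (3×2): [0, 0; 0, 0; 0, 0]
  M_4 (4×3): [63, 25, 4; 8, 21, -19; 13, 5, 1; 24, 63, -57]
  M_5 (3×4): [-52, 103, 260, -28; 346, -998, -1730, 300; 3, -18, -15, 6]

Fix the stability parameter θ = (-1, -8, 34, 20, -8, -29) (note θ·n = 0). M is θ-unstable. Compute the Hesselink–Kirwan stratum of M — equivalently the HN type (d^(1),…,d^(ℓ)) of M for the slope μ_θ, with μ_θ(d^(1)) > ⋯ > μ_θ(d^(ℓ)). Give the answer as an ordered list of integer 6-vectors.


Via rank(M_{q-1}∘⋯∘M_p): M ≅ I[1,1], I[2,3], I[3,3], I[4,5], I[4,6]^2, I[5,5], I[6,6].
μ_θ-semistable layers: μ^(1)=34; μ^(2)=6; μ^(3)=-1; μ^(4)=-17/3; μ^(5)=-8; μ^(6)=-29

((0, 0, 2, 0, 0, 0); (0, 0, 0, 1, 1, 0); (1, 0, 0, 0, 0, 0); (0, 0, 0, 2, 2, 2); (0, 1, 0, 0, 1, 0); (0, 0, 0, 0, 0, 1))


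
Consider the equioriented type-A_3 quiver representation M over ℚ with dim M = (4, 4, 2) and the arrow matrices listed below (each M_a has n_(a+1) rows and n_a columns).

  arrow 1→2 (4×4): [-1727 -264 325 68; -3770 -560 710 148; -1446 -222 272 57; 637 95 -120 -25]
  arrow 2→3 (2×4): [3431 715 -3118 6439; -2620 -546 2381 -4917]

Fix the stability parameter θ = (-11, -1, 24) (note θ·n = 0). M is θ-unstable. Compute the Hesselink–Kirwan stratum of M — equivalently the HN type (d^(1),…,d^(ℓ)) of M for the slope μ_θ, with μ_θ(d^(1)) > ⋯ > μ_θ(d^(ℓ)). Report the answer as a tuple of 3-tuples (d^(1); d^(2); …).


Via rank(M_{q-1}∘⋯∘M_p): M ≅ I[1,2]^2, I[1,3]^2.
μ_θ-semistable layers: μ^(1)=24; μ^(2)=-1; μ^(3)=-11

((0, 0, 2); (0, 4, 0); (4, 0, 0))


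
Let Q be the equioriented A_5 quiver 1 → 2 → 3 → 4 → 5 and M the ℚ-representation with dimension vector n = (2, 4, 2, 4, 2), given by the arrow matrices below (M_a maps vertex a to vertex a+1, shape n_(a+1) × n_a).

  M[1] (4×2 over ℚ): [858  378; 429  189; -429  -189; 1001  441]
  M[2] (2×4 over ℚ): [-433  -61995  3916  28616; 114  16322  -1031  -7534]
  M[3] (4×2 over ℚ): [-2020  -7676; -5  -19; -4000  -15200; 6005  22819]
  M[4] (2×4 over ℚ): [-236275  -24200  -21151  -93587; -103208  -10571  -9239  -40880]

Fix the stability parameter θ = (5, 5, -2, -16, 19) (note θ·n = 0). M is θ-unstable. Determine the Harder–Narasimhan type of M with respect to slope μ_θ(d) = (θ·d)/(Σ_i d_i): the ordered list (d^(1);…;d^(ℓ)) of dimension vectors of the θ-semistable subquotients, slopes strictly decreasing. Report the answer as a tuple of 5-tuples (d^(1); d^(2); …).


Interval decomposition of M: I[1,1], I[1,3], I[2,2]^2, I[2,5], I[4,4]^2, I[4,5].
HN type (ℓ=5): μ^(1)=19; μ^(2)=5; μ^(3)=8/3; μ^(4)=-13/3; μ^(5)=-16

((0, 0, 0, 0, 2); (1, 2, 0, 0, 0); (1, 1, 1, 0, 0); (0, 1, 1, 1, 0); (0, 0, 0, 3, 0))


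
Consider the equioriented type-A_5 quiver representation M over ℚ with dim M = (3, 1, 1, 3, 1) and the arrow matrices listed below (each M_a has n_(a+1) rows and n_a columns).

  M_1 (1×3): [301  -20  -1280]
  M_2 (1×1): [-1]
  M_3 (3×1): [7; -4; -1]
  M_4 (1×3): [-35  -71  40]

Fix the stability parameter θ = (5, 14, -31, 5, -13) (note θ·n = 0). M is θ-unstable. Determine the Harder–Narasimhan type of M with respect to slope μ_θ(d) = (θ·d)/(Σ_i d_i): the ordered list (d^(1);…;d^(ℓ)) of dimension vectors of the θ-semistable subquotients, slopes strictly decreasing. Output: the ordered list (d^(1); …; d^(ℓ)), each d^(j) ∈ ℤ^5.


Barcode: M ≅ I[1,1]^2, I[1,5], I[4,4]^2. HN layers by μ_θ (2 steps, strictly decreasing):
  μ^(1)=5; μ^(2)=-4

((2, 0, 0, 2, 0); (1, 1, 1, 1, 1))


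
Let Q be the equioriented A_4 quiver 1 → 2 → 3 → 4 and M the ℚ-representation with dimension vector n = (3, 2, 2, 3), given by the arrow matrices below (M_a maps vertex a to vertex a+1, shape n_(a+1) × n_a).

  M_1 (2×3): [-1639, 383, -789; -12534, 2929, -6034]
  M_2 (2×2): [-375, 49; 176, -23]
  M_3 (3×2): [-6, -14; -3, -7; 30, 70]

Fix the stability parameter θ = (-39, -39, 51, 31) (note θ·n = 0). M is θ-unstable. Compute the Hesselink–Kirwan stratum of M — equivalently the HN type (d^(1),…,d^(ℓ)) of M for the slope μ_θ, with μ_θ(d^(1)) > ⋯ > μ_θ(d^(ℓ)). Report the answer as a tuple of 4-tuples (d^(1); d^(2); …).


Barcode: M ≅ I[1,1], I[1,3], I[1,4], I[4,4]^2. HN layers by μ_θ (4 steps, strictly decreasing):
  μ^(1)=51; μ^(2)=41; μ^(3)=31; μ^(4)=-39

((0, 0, 1, 0); (0, 0, 1, 1); (0, 0, 0, 2); (3, 2, 0, 0))


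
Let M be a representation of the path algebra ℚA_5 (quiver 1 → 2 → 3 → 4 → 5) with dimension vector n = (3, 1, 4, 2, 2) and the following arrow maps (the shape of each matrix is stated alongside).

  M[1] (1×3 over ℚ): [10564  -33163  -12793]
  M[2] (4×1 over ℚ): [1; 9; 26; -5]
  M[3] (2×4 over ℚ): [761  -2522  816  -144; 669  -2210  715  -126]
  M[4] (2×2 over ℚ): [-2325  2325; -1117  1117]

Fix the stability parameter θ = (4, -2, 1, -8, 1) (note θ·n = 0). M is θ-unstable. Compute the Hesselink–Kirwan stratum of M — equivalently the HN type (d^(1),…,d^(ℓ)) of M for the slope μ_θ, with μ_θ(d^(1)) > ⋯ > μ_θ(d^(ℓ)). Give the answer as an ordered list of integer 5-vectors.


Via rank(M_{q-1}∘⋯∘M_p): M ≅ I[1,1]^2, I[1,4], I[3,3]^2, I[3,5], I[5,5].
μ_θ-semistable layers: μ^(1)=4; μ^(2)=1; μ^(3)=-5/4; μ^(4)=-7/2

((2, 0, 0, 0, 0); (0, 0, 2, 0, 2); (1, 1, 1, 1, 0); (0, 0, 1, 1, 0))


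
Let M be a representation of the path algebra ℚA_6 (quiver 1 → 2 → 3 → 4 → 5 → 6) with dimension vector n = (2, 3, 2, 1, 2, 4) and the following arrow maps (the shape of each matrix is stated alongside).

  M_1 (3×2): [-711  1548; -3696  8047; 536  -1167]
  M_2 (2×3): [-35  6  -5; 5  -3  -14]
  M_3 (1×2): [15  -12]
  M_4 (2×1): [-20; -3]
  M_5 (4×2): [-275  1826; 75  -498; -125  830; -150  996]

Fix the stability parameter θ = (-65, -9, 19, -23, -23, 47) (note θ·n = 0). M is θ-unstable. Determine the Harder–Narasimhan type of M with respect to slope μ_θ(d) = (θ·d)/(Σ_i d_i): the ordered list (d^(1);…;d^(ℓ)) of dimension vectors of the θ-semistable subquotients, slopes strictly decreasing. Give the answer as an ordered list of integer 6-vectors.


Barcode: M ≅ I[1,2], I[1,6], I[2,3], I[5,5], I[6,6]^3. HN layers by μ_θ (5 steps, strictly decreasing):
  μ^(1)=47; μ^(2)=19; μ^(3)=-9; μ^(4)=-23; μ^(5)=-65

((0, 0, 0, 0, 0, 4); (0, 0, 1, 0, 0, 0); (0, 3, 1, 1, 1, 0); (0, 0, 0, 0, 1, 0); (2, 0, 0, 0, 0, 0))


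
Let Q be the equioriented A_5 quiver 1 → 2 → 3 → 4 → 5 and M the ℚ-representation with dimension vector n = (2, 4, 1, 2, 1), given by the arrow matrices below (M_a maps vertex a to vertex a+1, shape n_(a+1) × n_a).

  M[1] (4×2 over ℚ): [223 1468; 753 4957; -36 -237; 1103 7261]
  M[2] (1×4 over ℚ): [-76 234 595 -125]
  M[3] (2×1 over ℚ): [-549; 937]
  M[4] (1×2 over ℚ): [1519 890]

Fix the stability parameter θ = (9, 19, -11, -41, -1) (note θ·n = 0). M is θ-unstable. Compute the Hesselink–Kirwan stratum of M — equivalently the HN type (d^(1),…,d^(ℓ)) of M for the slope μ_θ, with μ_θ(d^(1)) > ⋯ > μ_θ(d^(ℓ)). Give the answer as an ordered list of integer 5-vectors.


Barcode: M ≅ I[1,2], I[1,5], I[2,2]^2, I[4,4]. HN layers by μ_θ (5 steps, strictly decreasing):
  μ^(1)=19; μ^(2)=9; μ^(3)=-1; μ^(4)=-6; μ^(5)=-41

((0, 3, 0, 0, 0); (1, 0, 0, 0, 0); (0, 0, 0, 0, 1); (1, 1, 1, 1, 0); (0, 0, 0, 1, 0))


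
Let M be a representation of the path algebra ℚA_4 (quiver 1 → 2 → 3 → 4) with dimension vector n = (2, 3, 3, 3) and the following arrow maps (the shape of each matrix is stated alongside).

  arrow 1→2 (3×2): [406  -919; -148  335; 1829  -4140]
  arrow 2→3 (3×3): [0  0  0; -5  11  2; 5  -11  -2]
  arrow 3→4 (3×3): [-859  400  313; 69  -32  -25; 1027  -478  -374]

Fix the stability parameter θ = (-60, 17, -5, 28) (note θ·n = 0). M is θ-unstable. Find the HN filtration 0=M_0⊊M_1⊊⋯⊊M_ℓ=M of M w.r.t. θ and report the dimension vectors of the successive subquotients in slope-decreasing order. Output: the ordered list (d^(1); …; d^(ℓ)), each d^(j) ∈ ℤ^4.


Barcode: M ≅ I[1,2]^2, I[2,4], I[3,4]^2. HN layers by μ_θ (5 steps, strictly decreasing):
  μ^(1)=28; μ^(2)=17; μ^(3)=6; μ^(4)=-5; μ^(5)=-60

((0, 0, 0, 3); (0, 2, 0, 0); (0, 1, 1, 0); (0, 0, 2, 0); (2, 0, 0, 0))


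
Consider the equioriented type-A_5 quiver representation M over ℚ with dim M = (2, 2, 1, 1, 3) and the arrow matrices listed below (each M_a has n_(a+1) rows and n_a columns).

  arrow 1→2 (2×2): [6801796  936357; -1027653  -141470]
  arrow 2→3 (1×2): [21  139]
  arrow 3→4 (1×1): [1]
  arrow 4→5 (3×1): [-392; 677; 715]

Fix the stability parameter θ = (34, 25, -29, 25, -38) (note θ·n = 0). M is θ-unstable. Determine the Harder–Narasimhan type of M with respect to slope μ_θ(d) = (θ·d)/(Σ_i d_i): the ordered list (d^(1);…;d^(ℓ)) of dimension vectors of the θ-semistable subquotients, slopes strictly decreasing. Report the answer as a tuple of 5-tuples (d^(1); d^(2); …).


Interval decomposition of M: I[1,2], I[1,5], I[5,5]^2.
HN type (ℓ=3): μ^(1)=59/2; μ^(2)=17/5; μ^(3)=-38

((1, 1, 0, 0, 0); (1, 1, 1, 1, 1); (0, 0, 0, 0, 2))


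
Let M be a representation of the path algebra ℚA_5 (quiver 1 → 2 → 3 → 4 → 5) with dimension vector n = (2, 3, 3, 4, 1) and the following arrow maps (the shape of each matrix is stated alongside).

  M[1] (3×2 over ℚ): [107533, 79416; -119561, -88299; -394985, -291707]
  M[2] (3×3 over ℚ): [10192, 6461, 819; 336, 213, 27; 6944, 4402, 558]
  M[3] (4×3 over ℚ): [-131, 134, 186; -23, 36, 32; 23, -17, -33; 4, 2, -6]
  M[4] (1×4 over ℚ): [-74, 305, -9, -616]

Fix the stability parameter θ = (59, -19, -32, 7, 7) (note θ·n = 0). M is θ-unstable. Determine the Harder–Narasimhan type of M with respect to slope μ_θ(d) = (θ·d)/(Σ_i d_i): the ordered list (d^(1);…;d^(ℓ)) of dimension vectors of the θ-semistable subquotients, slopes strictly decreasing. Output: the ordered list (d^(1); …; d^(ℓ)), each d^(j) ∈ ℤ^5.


Via rank(M_{q-1}∘⋯∘M_p): M ≅ I[1,2]^2, I[2,5], I[3,3], I[3,4], I[4,4]^2.
μ_θ-semistable layers: μ^(1)=20; μ^(2)=7; μ^(3)=-51/2; μ^(4)=-32

((2, 2, 0, 0, 0); (0, 0, 0, 4, 1); (0, 1, 1, 0, 0); (0, 0, 2, 0, 0))


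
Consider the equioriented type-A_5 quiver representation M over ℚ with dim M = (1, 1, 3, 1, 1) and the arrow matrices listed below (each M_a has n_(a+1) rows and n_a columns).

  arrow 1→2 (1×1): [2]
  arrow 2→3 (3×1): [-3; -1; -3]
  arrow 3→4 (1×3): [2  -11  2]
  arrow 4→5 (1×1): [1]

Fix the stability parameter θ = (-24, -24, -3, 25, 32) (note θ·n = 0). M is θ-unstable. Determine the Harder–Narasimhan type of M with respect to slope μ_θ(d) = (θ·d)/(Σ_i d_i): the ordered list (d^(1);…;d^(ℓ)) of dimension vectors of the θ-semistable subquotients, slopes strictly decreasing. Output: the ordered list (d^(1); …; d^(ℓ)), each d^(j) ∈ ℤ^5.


Interval decomposition of M: I[1,5], I[3,3]^2.
HN type (ℓ=4): μ^(1)=32; μ^(2)=25; μ^(3)=-3; μ^(4)=-24

((0, 0, 0, 0, 1); (0, 0, 0, 1, 0); (0, 0, 3, 0, 0); (1, 1, 0, 0, 0))


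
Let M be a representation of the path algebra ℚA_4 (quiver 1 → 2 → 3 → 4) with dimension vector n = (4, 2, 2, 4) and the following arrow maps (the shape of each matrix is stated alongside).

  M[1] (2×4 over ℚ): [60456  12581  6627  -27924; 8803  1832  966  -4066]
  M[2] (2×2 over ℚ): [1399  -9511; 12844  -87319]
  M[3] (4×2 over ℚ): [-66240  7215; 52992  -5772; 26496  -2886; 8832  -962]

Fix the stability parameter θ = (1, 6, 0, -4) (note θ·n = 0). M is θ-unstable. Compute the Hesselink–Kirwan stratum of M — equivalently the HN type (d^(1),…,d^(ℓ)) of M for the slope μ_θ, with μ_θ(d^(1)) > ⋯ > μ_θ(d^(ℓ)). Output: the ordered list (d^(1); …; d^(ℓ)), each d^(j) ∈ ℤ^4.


Barcode: M ≅ I[1,1]^2, I[1,3], I[1,4], I[4,4]^3. HN layers by μ_θ (4 steps, strictly decreasing):
  μ^(1)=3; μ^(2)=1; μ^(3)=3/4; μ^(4)=-4

((0, 1, 1, 0); (3, 0, 0, 0); (1, 1, 1, 1); (0, 0, 0, 3))


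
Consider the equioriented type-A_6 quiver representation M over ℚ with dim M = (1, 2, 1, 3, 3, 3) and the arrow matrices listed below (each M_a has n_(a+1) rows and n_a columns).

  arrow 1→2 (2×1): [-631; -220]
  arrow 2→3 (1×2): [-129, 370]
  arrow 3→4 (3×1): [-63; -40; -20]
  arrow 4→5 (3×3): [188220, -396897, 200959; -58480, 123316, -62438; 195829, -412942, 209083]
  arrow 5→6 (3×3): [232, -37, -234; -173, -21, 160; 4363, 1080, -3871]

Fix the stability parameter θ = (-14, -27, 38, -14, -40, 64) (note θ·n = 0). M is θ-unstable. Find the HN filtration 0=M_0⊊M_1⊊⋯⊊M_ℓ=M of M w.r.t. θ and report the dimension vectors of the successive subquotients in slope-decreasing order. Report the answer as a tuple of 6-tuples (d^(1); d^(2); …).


Interval decomposition of M: I[1,6], I[2,2], I[4,6]^2.
HN type (ℓ=4): μ^(1)=64; μ^(2)=-16/3; μ^(3)=-41/2; μ^(4)=-27

((0, 0, 0, 0, 0, 3); (0, 0, 1, 1, 1, 0); (1, 1, 0, 0, 0, 0); (0, 1, 0, 2, 2, 0))


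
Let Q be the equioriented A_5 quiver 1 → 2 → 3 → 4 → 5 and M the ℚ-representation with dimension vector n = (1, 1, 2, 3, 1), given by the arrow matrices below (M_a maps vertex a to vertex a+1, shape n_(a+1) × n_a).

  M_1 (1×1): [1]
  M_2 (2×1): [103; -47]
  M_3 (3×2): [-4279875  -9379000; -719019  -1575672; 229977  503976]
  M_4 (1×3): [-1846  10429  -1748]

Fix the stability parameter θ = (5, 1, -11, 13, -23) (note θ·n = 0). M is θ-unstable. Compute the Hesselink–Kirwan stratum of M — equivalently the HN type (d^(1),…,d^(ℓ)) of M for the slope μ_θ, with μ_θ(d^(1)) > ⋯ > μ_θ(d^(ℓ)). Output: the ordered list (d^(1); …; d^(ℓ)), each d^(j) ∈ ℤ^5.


Barcode: M ≅ I[1,5], I[3,3], I[4,4]^2. HN layers by μ_θ (3 steps, strictly decreasing):
  μ^(1)=13; μ^(2)=-3; μ^(3)=-11

((0, 0, 0, 2, 0); (1, 1, 1, 1, 1); (0, 0, 1, 0, 0))


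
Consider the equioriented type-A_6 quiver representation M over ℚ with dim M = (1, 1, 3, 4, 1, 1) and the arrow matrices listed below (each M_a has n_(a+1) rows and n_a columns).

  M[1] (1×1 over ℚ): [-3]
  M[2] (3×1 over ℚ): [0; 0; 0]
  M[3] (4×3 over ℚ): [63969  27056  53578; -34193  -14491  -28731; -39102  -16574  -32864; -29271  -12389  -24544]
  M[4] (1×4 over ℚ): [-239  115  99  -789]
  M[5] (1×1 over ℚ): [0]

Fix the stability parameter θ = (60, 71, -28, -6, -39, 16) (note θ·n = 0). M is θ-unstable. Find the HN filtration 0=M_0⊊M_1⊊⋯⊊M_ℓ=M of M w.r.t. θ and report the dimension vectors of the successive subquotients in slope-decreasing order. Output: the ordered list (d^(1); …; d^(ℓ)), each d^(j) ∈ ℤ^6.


Barcode: M ≅ I[1,2], I[3,4]^2, I[3,5], I[4,4], I[6,6]. HN layers by μ_θ (6 steps, strictly decreasing):
  μ^(1)=71; μ^(2)=60; μ^(3)=16; μ^(4)=-6; μ^(5)=-45/2; μ^(6)=-28

((0, 1, 0, 0, 0, 0); (1, 0, 0, 0, 0, 0); (0, 0, 0, 0, 0, 1); (0, 0, 0, 3, 0, 0); (0, 0, 0, 1, 1, 0); (0, 0, 3, 0, 0, 0))


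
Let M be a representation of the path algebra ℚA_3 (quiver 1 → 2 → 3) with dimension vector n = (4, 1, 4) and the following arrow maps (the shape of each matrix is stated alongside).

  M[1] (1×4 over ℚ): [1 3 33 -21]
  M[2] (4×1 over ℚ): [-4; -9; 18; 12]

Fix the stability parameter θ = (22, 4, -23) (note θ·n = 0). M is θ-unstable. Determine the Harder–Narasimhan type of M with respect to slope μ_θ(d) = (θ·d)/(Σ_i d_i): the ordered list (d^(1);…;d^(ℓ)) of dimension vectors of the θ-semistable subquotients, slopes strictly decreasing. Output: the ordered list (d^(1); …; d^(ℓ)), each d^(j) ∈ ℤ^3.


Via rank(M_{q-1}∘⋯∘M_p): M ≅ I[1,1]^3, I[1,3], I[3,3]^3.
μ_θ-semistable layers: μ^(1)=22; μ^(2)=1; μ^(3)=-23

((3, 0, 0); (1, 1, 1); (0, 0, 3))


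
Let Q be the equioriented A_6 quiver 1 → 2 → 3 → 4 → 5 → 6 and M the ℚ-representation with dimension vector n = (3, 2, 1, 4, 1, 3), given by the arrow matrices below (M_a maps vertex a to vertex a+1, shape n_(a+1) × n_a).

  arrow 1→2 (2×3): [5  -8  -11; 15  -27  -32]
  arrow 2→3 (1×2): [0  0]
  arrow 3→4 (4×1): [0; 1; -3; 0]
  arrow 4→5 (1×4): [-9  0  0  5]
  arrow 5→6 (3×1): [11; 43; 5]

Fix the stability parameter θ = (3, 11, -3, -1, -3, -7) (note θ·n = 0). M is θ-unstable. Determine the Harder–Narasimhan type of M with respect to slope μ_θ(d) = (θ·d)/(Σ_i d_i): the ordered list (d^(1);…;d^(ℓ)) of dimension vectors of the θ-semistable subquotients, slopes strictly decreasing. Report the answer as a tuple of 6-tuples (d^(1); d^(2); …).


Interval decomposition of M: I[1,1], I[1,2]^2, I[3,4], I[4,4]^2, I[4,6], I[6,6]^2.
HN type (ℓ=6): μ^(1)=11; μ^(2)=3; μ^(3)=-1; μ^(4)=-3; μ^(5)=-11/3; μ^(6)=-7

((0, 2, 0, 0, 0, 0); (3, 0, 0, 0, 0, 0); (0, 0, 0, 3, 0, 0); (0, 0, 1, 0, 0, 0); (0, 0, 0, 1, 1, 1); (0, 0, 0, 0, 0, 2))


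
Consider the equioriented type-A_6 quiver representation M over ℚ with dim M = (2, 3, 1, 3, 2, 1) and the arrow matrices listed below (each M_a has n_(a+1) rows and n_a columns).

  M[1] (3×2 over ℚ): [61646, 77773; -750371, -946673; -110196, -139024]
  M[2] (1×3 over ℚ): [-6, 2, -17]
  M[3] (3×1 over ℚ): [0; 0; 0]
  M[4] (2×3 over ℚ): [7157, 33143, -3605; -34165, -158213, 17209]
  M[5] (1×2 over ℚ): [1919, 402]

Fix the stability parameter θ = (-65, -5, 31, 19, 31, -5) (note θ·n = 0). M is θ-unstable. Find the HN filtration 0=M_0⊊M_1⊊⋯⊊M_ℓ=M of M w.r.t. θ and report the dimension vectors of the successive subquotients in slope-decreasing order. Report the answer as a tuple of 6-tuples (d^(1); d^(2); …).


Via rank(M_{q-1}∘⋯∘M_p): M ≅ I[1,2], I[1,3], I[2,2], I[4,4], I[4,5], I[4,6].
μ_θ-semistable layers: μ^(1)=31; μ^(2)=19; μ^(3)=15; μ^(4)=-5; μ^(5)=-65

((0, 0, 1, 0, 1, 0); (0, 0, 0, 2, 0, 0); (0, 0, 0, 1, 1, 1); (0, 3, 0, 0, 0, 0); (2, 0, 0, 0, 0, 0))


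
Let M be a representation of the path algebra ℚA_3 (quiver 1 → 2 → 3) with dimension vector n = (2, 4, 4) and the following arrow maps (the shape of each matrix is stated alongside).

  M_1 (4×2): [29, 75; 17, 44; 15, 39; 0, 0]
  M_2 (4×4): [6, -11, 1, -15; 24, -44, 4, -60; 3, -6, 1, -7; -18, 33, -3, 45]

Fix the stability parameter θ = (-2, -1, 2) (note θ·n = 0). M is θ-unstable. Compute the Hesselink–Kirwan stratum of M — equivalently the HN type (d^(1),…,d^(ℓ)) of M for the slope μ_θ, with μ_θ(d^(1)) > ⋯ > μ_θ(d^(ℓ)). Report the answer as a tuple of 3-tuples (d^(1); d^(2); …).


Via rank(M_{q-1}∘⋯∘M_p): M ≅ I[1,2], I[1,3], I[2,2], I[2,3], I[3,3]^2.
μ_θ-semistable layers: μ^(1)=2; μ^(2)=-1; μ^(3)=-2

((0, 0, 4); (0, 4, 0); (2, 0, 0))


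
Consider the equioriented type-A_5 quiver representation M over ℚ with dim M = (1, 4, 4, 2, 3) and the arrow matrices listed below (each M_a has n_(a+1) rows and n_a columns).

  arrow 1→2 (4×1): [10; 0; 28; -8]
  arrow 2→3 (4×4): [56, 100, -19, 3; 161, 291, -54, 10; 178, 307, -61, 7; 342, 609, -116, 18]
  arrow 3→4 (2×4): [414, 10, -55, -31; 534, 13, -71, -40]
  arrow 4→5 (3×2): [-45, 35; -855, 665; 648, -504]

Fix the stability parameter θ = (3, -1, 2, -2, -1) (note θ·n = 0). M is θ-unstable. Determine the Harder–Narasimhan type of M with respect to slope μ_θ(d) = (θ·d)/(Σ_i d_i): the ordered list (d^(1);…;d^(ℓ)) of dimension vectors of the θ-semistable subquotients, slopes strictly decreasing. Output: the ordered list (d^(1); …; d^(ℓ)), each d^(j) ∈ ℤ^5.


Interval decomposition of M: I[1,5], I[2,3]^2, I[2,4], I[5,5]^2.
HN type (ℓ=4): μ^(1)=2; μ^(2)=1/5; μ^(3)=0; μ^(4)=-1

((0, 0, 2, 0, 0); (1, 1, 1, 1, 1); (0, 0, 1, 1, 0); (0, 3, 0, 0, 2))


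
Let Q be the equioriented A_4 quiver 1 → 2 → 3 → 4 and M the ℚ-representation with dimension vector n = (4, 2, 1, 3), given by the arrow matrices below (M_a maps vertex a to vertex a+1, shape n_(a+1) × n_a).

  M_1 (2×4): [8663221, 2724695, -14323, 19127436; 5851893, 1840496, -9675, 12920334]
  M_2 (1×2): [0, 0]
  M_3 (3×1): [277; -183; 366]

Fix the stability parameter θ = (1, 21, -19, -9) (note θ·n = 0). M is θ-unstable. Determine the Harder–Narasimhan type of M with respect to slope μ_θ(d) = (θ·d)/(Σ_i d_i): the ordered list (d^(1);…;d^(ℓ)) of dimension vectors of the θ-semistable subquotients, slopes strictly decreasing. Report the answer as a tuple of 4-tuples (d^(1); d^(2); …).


Interval decomposition of M: I[1,1]^2, I[1,2]^2, I[3,4], I[4,4]^2.
HN type (ℓ=4): μ^(1)=21; μ^(2)=1; μ^(3)=-9; μ^(4)=-19

((0, 2, 0, 0); (4, 0, 0, 0); (0, 0, 0, 3); (0, 0, 1, 0))


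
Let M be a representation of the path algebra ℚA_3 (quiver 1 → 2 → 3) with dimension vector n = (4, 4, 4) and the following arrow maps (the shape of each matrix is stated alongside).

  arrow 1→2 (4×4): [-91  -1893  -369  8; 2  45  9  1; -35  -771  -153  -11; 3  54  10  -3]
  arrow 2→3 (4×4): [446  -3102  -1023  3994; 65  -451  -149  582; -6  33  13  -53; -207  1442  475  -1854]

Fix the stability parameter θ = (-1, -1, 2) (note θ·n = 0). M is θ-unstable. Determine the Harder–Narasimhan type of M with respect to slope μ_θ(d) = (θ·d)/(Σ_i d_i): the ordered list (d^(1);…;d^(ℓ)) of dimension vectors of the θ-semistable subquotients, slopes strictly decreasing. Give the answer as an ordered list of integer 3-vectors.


Interval decomposition of M: I[1,1], I[1,3]^3, I[2,3].
HN type (ℓ=2): μ^(1)=2; μ^(2)=-1

((0, 0, 4); (4, 4, 0))


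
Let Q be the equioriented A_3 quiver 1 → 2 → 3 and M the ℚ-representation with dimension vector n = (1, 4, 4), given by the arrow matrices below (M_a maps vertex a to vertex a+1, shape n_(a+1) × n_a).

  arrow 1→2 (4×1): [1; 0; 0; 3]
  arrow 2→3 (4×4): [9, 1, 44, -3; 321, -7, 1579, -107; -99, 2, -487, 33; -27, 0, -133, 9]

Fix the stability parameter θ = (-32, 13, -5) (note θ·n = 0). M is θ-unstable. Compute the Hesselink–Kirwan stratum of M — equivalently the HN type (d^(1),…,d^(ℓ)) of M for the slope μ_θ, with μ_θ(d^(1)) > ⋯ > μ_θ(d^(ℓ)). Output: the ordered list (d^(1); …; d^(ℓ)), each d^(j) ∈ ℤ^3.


Interval decomposition of M: I[1,2], I[2,3]^3, I[3,3].
HN type (ℓ=4): μ^(1)=13; μ^(2)=4; μ^(3)=-5; μ^(4)=-32

((0, 1, 0); (0, 3, 3); (0, 0, 1); (1, 0, 0))


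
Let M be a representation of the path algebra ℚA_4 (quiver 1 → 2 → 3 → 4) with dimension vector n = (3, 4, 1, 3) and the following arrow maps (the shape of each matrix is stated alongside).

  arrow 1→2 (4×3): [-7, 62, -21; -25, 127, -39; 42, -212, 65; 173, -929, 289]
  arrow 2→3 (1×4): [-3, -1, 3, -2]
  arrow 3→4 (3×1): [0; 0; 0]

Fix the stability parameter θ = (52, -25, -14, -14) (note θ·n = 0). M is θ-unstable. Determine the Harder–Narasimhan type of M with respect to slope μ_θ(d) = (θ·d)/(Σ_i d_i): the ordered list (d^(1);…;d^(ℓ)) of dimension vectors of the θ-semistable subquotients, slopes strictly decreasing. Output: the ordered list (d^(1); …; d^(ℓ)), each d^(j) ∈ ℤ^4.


Via rank(M_{q-1}∘⋯∘M_p): M ≅ I[1,2]^2, I[1,3], I[2,2], I[4,4]^3.
μ_θ-semistable layers: μ^(1)=27/2; μ^(2)=13/3; μ^(3)=-14; μ^(4)=-25

((2, 2, 0, 0); (1, 1, 1, 0); (0, 0, 0, 3); (0, 1, 0, 0))


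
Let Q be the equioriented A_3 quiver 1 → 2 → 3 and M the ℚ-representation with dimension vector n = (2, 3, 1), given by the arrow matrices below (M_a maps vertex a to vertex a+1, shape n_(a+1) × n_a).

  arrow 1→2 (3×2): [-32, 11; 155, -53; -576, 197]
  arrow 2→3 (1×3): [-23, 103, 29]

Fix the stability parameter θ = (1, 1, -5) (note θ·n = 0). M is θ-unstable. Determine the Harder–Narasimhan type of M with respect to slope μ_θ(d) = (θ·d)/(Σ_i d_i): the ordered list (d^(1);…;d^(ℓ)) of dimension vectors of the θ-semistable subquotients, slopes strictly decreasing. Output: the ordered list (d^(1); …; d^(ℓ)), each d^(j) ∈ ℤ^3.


Barcode: M ≅ I[1,2], I[1,3], I[2,2]. HN layers by μ_θ (2 steps, strictly decreasing):
  μ^(1)=1; μ^(2)=-1

((1, 2, 0); (1, 1, 1))


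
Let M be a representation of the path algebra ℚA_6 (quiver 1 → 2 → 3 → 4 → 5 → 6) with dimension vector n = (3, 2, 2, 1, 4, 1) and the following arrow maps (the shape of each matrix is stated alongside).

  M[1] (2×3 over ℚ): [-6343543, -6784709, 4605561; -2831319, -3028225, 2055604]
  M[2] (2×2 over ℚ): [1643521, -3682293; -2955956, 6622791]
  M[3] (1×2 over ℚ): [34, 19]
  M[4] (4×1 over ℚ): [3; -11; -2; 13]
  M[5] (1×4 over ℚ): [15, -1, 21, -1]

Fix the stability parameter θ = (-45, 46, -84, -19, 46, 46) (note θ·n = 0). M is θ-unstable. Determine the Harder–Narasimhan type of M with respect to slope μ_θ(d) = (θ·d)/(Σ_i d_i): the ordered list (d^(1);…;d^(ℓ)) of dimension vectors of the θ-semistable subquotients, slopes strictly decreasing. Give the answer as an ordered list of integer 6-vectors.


Via rank(M_{q-1}∘⋯∘M_p): M ≅ I[1,1], I[1,3], I[1,6], I[5,5]^3.
μ_θ-semistable layers: μ^(1)=46; μ^(2)=-19; μ^(3)=-45

((0, 0, 0, 0, 4, 1); (0, 2, 2, 1, 0, 0); (3, 0, 0, 0, 0, 0))


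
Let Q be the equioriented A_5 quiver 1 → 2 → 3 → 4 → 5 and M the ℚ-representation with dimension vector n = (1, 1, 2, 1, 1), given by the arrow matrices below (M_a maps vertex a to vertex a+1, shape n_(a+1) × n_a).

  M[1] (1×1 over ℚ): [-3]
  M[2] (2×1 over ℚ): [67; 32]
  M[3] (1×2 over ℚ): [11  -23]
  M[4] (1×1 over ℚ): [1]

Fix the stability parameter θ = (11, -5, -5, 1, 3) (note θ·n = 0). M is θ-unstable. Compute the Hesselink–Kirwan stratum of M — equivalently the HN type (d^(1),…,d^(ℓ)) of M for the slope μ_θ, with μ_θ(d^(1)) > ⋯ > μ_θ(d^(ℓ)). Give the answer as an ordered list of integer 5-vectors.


Via rank(M_{q-1}∘⋯∘M_p): M ≅ I[1,5], I[3,3].
μ_θ-semistable layers: μ^(1)=3; μ^(2)=1; μ^(3)=1/3; μ^(4)=-5

((0, 0, 0, 0, 1); (0, 0, 0, 1, 0); (1, 1, 1, 0, 0); (0, 0, 1, 0, 0))


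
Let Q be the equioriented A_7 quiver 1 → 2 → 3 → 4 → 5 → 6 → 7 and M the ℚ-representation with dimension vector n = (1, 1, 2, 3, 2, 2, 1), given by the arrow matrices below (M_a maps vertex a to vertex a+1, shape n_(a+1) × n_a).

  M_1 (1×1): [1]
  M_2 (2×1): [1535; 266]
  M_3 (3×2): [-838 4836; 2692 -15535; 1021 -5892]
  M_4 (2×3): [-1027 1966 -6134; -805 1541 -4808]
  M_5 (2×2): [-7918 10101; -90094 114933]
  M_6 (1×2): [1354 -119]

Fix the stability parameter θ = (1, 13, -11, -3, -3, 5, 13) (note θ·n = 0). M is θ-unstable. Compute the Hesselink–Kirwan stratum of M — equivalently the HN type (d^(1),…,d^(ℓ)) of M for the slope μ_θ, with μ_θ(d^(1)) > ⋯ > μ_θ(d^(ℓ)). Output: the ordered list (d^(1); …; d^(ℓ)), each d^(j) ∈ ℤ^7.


Barcode: M ≅ I[1,7], I[3,5], I[4,4], I[6,6]. HN layers by μ_θ (5 steps, strictly decreasing):
  μ^(1)=13; μ^(2)=5; μ^(3)=-3/5; μ^(4)=-3; μ^(5)=-11

((0, 0, 0, 0, 0, 0, 1); (0, 0, 0, 0, 0, 2, 0); (1, 1, 1, 1, 1, 0, 0); (0, 0, 0, 2, 1, 0, 0); (0, 0, 1, 0, 0, 0, 0))


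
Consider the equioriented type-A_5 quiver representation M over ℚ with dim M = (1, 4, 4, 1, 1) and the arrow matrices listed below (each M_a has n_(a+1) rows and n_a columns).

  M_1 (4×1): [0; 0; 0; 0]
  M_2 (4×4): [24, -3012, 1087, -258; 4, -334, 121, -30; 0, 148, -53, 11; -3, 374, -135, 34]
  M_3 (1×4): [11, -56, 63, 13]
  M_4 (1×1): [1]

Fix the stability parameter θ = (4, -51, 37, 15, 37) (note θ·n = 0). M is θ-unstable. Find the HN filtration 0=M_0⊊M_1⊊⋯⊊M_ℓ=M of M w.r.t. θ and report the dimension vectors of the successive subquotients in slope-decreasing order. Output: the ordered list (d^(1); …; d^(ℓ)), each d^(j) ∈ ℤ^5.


Via rank(M_{q-1}∘⋯∘M_p): M ≅ I[1,1], I[2,3]^3, I[2,5].
μ_θ-semistable layers: μ^(1)=37; μ^(2)=26; μ^(3)=4; μ^(4)=-51

((0, 0, 3, 0, 1); (0, 0, 1, 1, 0); (1, 0, 0, 0, 0); (0, 4, 0, 0, 0))


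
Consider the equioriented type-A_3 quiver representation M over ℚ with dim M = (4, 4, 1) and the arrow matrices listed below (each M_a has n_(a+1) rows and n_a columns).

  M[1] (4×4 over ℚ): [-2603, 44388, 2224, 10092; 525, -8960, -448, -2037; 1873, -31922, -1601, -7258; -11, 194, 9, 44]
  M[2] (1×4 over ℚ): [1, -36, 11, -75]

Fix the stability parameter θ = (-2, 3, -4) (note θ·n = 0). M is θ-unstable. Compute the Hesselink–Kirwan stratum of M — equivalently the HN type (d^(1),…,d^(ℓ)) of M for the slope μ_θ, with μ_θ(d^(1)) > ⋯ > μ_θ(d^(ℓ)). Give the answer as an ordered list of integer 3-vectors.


Barcode: M ≅ I[1,1], I[1,2]^2, I[1,3], I[2,2]. HN layers by μ_θ (3 steps, strictly decreasing):
  μ^(1)=3; μ^(2)=-1/2; μ^(3)=-2

((0, 3, 0); (0, 1, 1); (4, 0, 0))


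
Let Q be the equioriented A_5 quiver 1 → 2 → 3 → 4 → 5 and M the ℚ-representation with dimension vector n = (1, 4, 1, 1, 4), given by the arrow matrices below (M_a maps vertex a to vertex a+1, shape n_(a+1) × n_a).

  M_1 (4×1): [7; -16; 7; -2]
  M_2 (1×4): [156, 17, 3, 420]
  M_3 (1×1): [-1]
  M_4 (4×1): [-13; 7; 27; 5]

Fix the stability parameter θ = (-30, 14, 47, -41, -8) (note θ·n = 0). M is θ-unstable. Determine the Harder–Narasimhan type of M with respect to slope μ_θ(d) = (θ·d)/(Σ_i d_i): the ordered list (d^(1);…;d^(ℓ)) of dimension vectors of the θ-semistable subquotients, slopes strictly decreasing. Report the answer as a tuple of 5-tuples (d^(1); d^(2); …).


Barcode: M ≅ I[1,5], I[2,2]^3, I[5,5]^3. HN layers by μ_θ (4 steps, strictly decreasing):
  μ^(1)=14; μ^(2)=3; μ^(3)=-8; μ^(4)=-30

((0, 3, 0, 0, 0); (0, 1, 1, 1, 1); (0, 0, 0, 0, 3); (1, 0, 0, 0, 0))


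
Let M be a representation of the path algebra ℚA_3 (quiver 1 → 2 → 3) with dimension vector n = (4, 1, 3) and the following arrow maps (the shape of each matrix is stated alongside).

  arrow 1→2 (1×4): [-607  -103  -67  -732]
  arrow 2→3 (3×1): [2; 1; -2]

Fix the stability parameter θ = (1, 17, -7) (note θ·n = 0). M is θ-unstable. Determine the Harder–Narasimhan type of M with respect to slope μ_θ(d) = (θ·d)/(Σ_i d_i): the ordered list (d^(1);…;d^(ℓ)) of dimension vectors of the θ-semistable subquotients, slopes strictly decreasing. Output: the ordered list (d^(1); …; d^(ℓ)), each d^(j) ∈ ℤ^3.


Barcode: M ≅ I[1,1]^3, I[1,3], I[3,3]^2. HN layers by μ_θ (3 steps, strictly decreasing):
  μ^(1)=5; μ^(2)=1; μ^(3)=-7

((0, 1, 1); (4, 0, 0); (0, 0, 2))


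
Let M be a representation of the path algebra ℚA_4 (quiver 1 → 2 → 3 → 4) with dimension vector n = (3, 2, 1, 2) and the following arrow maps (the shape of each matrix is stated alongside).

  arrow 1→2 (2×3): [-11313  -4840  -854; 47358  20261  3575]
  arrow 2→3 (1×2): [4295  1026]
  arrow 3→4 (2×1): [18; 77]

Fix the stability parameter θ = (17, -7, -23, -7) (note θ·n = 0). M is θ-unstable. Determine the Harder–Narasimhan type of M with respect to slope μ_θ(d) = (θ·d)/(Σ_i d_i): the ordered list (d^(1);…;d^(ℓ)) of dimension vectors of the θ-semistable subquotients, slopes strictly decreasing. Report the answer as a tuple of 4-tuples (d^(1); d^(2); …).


Barcode: M ≅ I[1,1], I[1,2], I[1,4], I[4,4]. HN layers by μ_θ (4 steps, strictly decreasing):
  μ^(1)=17; μ^(2)=5; μ^(3)=-5; μ^(4)=-7

((1, 0, 0, 0); (1, 1, 0, 0); (1, 1, 1, 1); (0, 0, 0, 1))


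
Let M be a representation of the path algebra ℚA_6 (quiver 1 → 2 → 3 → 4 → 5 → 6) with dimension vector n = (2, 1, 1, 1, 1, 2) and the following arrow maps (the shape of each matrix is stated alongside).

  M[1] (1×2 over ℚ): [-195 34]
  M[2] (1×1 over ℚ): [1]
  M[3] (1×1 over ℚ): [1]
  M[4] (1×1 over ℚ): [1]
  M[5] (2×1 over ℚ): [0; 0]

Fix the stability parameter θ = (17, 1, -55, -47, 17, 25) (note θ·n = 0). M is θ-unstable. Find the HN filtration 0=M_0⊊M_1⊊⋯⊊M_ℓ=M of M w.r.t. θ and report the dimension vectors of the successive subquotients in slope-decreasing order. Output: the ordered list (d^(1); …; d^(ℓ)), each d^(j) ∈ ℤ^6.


Via rank(M_{q-1}∘⋯∘M_p): M ≅ I[1,1], I[1,5], I[6,6]^2.
μ_θ-semistable layers: μ^(1)=25; μ^(2)=17; μ^(3)=-21

((0, 0, 0, 0, 0, 2); (1, 0, 0, 0, 1, 0); (1, 1, 1, 1, 0, 0))


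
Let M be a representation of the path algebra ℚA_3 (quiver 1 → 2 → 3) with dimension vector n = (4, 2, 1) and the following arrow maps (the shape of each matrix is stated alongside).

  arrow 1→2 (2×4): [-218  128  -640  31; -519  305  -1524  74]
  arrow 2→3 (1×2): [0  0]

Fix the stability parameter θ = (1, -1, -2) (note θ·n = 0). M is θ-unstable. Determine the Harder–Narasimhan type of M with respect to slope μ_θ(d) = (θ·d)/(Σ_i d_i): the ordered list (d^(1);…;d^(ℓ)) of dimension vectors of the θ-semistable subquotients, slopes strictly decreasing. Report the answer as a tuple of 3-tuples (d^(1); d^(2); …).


Barcode: M ≅ I[1,1]^2, I[1,2]^2, I[3,3]. HN layers by μ_θ (3 steps, strictly decreasing):
  μ^(1)=1; μ^(2)=0; μ^(3)=-2

((2, 0, 0); (2, 2, 0); (0, 0, 1))


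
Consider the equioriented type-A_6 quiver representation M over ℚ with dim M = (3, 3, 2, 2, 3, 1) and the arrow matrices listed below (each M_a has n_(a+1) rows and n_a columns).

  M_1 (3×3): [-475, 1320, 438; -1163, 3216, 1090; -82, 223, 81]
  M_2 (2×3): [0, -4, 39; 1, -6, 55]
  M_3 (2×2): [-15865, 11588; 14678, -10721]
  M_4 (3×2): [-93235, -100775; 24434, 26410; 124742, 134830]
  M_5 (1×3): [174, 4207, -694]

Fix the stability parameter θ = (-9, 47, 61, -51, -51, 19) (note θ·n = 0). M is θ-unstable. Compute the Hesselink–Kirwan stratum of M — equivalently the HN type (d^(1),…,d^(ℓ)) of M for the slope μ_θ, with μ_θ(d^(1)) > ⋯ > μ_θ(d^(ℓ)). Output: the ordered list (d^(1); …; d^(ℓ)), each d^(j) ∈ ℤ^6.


Via rank(M_{q-1}∘⋯∘M_p): M ≅ I[1,2], I[1,4], I[1,5], I[5,5], I[5,6].
μ_θ-semistable layers: μ^(1)=47; μ^(2)=19; μ^(3)=3/2; μ^(4)=-9; μ^(5)=-51

((0, 1, 0, 0, 0, 0); (0, 1, 1, 1, 0, 1); (0, 1, 1, 1, 1, 0); (3, 0, 0, 0, 0, 0); (0, 0, 0, 0, 2, 0))


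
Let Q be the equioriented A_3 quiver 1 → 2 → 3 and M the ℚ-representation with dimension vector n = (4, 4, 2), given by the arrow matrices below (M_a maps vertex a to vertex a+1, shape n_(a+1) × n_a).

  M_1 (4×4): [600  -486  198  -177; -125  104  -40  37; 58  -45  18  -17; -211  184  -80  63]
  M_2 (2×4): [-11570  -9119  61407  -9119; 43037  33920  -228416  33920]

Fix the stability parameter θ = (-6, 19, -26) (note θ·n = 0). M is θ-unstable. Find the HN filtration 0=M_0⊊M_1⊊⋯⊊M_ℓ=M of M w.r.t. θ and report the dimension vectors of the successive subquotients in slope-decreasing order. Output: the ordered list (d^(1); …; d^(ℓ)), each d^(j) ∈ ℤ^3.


Via rank(M_{q-1}∘⋯∘M_p): M ≅ I[1,1], I[1,2], I[1,3]^2, I[2,2].
μ_θ-semistable layers: μ^(1)=19; μ^(2)=-7/2; μ^(3)=-6

((0, 2, 0); (0, 2, 2); (4, 0, 0))


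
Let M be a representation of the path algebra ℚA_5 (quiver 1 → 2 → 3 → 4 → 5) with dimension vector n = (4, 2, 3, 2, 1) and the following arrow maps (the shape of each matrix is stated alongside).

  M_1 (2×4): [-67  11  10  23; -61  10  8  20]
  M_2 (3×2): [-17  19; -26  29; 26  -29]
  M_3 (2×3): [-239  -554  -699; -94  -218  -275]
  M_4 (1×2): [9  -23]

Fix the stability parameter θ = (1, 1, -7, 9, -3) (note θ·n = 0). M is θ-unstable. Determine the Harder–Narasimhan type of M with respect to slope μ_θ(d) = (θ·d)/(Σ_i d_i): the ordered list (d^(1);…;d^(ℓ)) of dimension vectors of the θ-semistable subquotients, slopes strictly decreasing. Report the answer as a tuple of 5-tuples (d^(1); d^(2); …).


Via rank(M_{q-1}∘⋯∘M_p): M ≅ I[1,1]^2, I[1,4], I[1,5], I[3,3].
μ_θ-semistable layers: μ^(1)=9; μ^(2)=3; μ^(3)=1; μ^(4)=-5/3; μ^(5)=-7

((0, 0, 0, 1, 0); (0, 0, 0, 1, 1); (2, 0, 0, 0, 0); (2, 2, 2, 0, 0); (0, 0, 1, 0, 0))


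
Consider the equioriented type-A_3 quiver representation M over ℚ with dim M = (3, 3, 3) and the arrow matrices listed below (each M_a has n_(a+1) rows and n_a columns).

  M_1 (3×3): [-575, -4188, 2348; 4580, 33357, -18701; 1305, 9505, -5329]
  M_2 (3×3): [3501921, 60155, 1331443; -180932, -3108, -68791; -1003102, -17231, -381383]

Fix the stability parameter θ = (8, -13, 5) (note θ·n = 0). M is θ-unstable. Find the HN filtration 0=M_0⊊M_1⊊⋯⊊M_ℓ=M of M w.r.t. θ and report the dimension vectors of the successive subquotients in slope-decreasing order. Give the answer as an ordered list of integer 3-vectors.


Interval decomposition of M: I[1,1], I[1,3]^2, I[2,3].
HN type (ℓ=4): μ^(1)=8; μ^(2)=5; μ^(3)=-5/2; μ^(4)=-13

((1, 0, 0); (0, 0, 3); (2, 2, 0); (0, 1, 0))


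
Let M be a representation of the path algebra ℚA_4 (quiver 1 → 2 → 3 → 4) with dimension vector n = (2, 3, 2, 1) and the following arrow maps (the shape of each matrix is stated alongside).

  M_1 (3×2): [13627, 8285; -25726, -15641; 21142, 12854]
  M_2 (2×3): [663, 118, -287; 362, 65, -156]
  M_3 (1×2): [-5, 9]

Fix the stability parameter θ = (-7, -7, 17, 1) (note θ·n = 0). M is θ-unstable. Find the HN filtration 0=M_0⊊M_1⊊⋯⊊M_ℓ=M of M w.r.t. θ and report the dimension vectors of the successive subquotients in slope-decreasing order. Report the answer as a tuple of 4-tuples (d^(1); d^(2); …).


Via rank(M_{q-1}∘⋯∘M_p): M ≅ I[1,3], I[1,4], I[2,2].
μ_θ-semistable layers: μ^(1)=17; μ^(2)=9; μ^(3)=-7

((0, 0, 1, 0); (0, 0, 1, 1); (2, 3, 0, 0))


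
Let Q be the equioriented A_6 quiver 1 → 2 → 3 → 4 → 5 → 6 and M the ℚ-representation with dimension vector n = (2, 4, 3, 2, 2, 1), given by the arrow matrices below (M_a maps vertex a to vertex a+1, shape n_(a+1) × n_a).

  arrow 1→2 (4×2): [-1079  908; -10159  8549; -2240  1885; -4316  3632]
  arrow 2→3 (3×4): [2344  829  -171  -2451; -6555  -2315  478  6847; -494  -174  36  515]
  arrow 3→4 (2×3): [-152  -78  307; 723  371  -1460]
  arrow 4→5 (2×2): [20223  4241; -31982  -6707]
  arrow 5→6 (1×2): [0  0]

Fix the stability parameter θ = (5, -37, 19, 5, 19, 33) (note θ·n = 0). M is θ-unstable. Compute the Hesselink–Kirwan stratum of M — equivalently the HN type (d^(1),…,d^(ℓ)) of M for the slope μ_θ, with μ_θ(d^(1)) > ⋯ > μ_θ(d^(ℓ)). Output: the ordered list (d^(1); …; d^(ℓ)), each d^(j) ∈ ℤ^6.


Interval decomposition of M: I[1,5]^2, I[2,2], I[2,3], I[6,6].
HN type (ℓ=5): μ^(1)=33; μ^(2)=19; μ^(3)=12; μ^(4)=-16; μ^(5)=-37

((0, 0, 0, 0, 0, 1); (0, 0, 1, 0, 2, 0); (0, 0, 2, 2, 0, 0); (2, 2, 0, 0, 0, 0); (0, 2, 0, 0, 0, 0))


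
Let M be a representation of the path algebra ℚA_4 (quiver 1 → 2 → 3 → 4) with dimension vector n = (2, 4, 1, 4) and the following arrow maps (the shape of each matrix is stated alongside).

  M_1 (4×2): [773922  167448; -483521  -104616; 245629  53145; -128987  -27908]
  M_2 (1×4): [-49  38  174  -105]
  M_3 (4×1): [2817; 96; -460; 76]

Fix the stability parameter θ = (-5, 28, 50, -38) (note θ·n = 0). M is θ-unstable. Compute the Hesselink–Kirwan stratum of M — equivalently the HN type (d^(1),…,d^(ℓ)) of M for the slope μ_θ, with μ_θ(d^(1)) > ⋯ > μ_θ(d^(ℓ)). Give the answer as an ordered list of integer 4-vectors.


Interval decomposition of M: I[1,2], I[1,4], I[2,2]^2, I[4,4]^3.
HN type (ℓ=4): μ^(1)=28; μ^(2)=40/3; μ^(3)=-5; μ^(4)=-38

((0, 3, 0, 0); (0, 1, 1, 1); (2, 0, 0, 0); (0, 0, 0, 3))


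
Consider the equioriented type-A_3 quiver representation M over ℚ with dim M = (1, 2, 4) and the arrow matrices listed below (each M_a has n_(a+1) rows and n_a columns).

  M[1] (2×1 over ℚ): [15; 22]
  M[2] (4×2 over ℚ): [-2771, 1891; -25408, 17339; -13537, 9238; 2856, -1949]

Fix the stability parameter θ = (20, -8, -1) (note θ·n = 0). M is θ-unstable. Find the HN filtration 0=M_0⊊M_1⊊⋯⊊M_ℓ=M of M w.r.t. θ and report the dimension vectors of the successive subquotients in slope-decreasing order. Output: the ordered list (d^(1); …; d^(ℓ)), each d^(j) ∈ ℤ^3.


Via rank(M_{q-1}∘⋯∘M_p): M ≅ I[1,3], I[2,3], I[3,3]^2.
μ_θ-semistable layers: μ^(1)=11/3; μ^(2)=-1; μ^(3)=-8

((1, 1, 1); (0, 0, 3); (0, 1, 0))
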